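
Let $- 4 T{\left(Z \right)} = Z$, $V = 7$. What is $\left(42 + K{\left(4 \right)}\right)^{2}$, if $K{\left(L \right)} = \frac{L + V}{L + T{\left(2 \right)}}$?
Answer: $\frac{99856}{49} \approx 2037.9$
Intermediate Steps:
$T{\left(Z \right)} = - \frac{Z}{4}$
$K{\left(L \right)} = \frac{7 + L}{- \frac{1}{2} + L}$ ($K{\left(L \right)} = \frac{L + 7}{L - \frac{1}{2}} = \frac{7 + L}{L - \frac{1}{2}} = \frac{7 + L}{- \frac{1}{2} + L}$)
$\left(42 + K{\left(4 \right)}\right)^{2} = \left(42 + \frac{2 \left(7 + 4\right)}{-1 + 2 \cdot 4}\right)^{2} = \left(42 + 2 \frac{1}{-1 + 8} \cdot 11\right)^{2} = \left(42 + 2 \cdot \frac{1}{7} \cdot 11\right)^{2} = \left(42 + \frac{22}{7}\right)^{2} = \left(\frac{316}{7}\right)^{2} = \frac{99856}{49}$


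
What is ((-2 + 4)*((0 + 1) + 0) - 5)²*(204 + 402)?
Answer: 5454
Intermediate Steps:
((-2 + 4)*((0 + 1) + 0) - 5)²*(204 + 402) = (2*(1 + 0) - 5)²*606 = (2*1 - 5)²*606 = (2 - 5)²*606 = (-3)²*606 = 9*606 = 5454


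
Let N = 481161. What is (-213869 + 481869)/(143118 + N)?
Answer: 268000/624279 ≈ 0.42930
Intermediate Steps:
(-213869 + 481869)/(143118 + N) = (-213869 + 481869)/(143118 + 481161) = 268000/624279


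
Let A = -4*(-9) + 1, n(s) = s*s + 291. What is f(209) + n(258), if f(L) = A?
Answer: 66892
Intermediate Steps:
n(s) = 291 + s² (n(s) = s² + 291 = 291 + s²)
A = 37 (A = 36 + 1 = 37)
f(L) = 37
f(209) + n(258) = 37 + (291 + 258²) = 37 + (291 + 66564) = 37 + 66855 = 66892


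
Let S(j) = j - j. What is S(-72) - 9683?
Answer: -9683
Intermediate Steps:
S(j) = 0
S(-72) - 9683 = 0 - 9683 = -9683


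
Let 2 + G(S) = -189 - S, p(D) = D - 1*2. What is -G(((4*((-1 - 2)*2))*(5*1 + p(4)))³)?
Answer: -4741441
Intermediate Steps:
p(D) = -2 + D (p(D) = D - 2 = -2 + D)
G(S) = -191 - S (G(S) = -2 + (-189 - S) = -191 - S)
-G(((4*((-1 - 2)*2))*(5*1 + p(4)))³) = -(-191 - ((4*((-1 - 2)*2))*(5*1 + (-2 + 4)))³) = -(-191 - ((4*(-3*2))*(5 + 2))³) = -(-191 - ((4*(-6))*7)³) = -(-191 - (-24*7)³) = -(-191 - 1*(-168)³) = -(-191 - 1*(-4741632)) = -(-191 + 4741632) = -1*4741441 = -4741441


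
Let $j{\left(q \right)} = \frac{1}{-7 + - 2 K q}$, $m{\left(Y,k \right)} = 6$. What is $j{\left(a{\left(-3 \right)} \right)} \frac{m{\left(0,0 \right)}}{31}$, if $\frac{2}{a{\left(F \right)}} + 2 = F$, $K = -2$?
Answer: $- \frac{30}{1333} \approx -0.022506$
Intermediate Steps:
$a{\left(F \right)} = \frac{2}{-2 + F}$
$j{\left(q \right)} = \frac{1}{-7 + 4 q}$ ($j{\left(q \right)} = \frac{1}{-7 + \left(-2\right) \left(-2\right) q} = \frac{1}{-7 + 4 q}$)
$j{\left(a{\left(-3 \right)} \right)} \frac{m{\left(0,0 \right)}}{31} = \frac{6 \cdot \frac{1}{31}}{-7 + 4 \frac{2}{-2 - 3}} = \frac{6 \cdot \frac{1}{31}}{-7 + 4 \frac{2}{-5}} = \frac{1}{-7 + 4 \cdot 2 \left(- \frac{1}{5}\right)} \frac{6}{31} = \frac{1}{-7 + 4 \left(- \frac{2}{5}\right)} \frac{6}{31} = \frac{1}{-7 - \frac{8}{5}} \cdot \frac{6}{31} = \frac{1}{- \frac{43}{5}} \cdot \frac{6}{31} = \left(- \frac{5}{43}\right) \frac{6}{31} = - \frac{30}{1333}$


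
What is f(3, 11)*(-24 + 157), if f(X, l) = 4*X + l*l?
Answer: 17689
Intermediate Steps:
f(X, l) = l**2 + 4*X (f(X, l) = 4*X + l**2 = l**2 + 4*X)
f(3, 11)*(-24 + 157) = (11**2 + 4*3)*(-24 + 157) = (121 + 12)*133 = 133*133 = 17689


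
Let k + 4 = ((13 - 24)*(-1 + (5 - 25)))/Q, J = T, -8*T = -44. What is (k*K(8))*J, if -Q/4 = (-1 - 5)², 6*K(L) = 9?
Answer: -2959/64 ≈ -46.234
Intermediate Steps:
K(L) = 3/2 (K(L) = (⅙)*9 = 3/2)
T = 11/2 (T = -⅛*(-44) = 11/2 ≈ 5.5000)
Q = -144 (Q = -4*(-1 - 5)² = -4*(-6)² = -4*36 = -144)
J = 11/2 ≈ 5.5000
k = -269/48 (k = -4 + ((13 - 24)*(-1 + (5 - 25)))/(-144) = -4 - 11*(-1 - 20)*(-1/144) = -4 - 11*(-21)*(-1/144) = -4 + 231*(-1/144) = -4 - 77/48 = -269/48 ≈ -5.6042)
(k*K(8))*J = -269/48*3/2*(11/2) = -269/32*11/2 = -2959/64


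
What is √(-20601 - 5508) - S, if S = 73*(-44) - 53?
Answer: 3265 + 3*I*√2901 ≈ 3265.0 + 161.58*I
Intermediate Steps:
S = -3265 (S = -3212 - 53 = -3265)
√(-20601 - 5508) - S = √(-20601 - 5508) - 1*(-3265) = √(-26109) + 3265 = 3*I*√2901 + 3265 = 3265 + 3*I*√2901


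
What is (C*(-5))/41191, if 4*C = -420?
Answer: 525/41191 ≈ 0.012745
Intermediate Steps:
C = -105 (C = (¼)*(-420) = -105)
(C*(-5))/41191 = -105*(-5)/41191 = 525*(1/41191) = 525/41191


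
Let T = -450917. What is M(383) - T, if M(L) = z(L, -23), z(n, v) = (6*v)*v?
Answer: 454091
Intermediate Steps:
z(n, v) = 6*v²
M(L) = 3174 (M(L) = 6*(-23)² = 6*529 = 3174)
M(383) - T = 3174 - 1*(-450917) = 3174 + 450917 = 454091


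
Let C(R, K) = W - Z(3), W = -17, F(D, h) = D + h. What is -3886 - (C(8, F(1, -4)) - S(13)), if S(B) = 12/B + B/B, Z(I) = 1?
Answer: -50259/13 ≈ -3866.1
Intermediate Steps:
C(R, K) = -18 (C(R, K) = -17 - 1*1 = -17 - 1 = -18)
S(B) = 1 + 12/B (S(B) = 12/B + 1 = 1 + 12/B)
-3886 - (C(8, F(1, -4)) - S(13)) = -3886 - (-18 - (12 + 13)/13) = -3886 - (-18 - 25/13) = -3886 - 1*(-259/13) = -3886 + 259/13 = -50259/13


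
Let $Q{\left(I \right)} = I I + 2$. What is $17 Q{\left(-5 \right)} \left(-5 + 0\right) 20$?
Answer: $-45900$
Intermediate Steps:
$Q{\left(I \right)} = 2 + I^{2}$ ($Q{\left(I \right)} = I^{2} + 2 = 2 + I^{2}$)
$17 Q{\left(-5 \right)} \left(-5 + 0\right) 20 = 17 \left(2 + \left(-5\right)^{2}\right) \left(-5 + 0\right) 20 = 17 \left(2 + 25\right) \left(-5\right) 20 = 17 \cdot 27 \left(-5\right) 20 = 17 \left(-135\right) 20 = \left(-2295\right) 20 = -45900$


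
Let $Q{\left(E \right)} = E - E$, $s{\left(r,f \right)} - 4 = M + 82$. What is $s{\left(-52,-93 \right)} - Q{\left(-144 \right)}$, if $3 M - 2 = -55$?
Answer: $\frac{205}{3} \approx 68.333$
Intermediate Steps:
$M = - \frac{53}{3}$ ($M = \frac{2}{3} + \frac{1}{3} \left(-55\right) = \frac{2}{3} - \frac{55}{3} = - \frac{53}{3} \approx -17.667$)
$s{\left(r,f \right)} = \frac{205}{3}$ ($s{\left(r,f \right)} = 4 + \left(- \frac{53}{3} + 82\right) = 4 + \frac{193}{3} = \frac{205}{3}$)
$Q{\left(E \right)} = 0$
$s{\left(-52,-93 \right)} - Q{\left(-144 \right)} = \frac{205}{3} - 0 = \frac{205}{3} + 0 = \frac{205}{3}$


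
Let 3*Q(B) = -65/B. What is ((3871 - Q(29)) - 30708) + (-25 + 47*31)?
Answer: -2210170/87 ≈ -25404.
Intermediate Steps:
Q(B) = -65/(3*B) (Q(B) = (-65/B)/3 = -65/(3*B))
((3871 - Q(29)) - 30708) + (-25 + 47*31) = ((3871 - (-65)/(3*29)) - 30708) + (-25 + 47*31) = ((3871 - (-65)/(3*29)) - 30708) + (-25 + 1457) = ((3871 - 1*(-65/87)) - 30708) + 1432 = ((3871 + 65/87) - 30708) + 1432 = (336842/87 - 30708) + 1432 = -2334754/87 + 1432 = -2210170/87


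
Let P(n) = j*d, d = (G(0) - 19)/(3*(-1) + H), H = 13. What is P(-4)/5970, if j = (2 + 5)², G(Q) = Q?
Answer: -931/59700 ≈ -0.015595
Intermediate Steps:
d = -19/10 (d = (0 - 19)/(3*(-1) + 13) = -19/(-3 + 13) = -19/10 ≈ -1.9000)
j = 49 (j = 7² = 49)
P(n) = -931/10 (P(n) = 49*(-19/10) = -931/10)
P(-4)/5970 = -931/10/5970 = -931/10*1/5970 = -931/59700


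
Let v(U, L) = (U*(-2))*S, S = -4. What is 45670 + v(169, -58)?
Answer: 47022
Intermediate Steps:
v(U, L) = 8*U (v(U, L) = (U*(-2))*(-4) = -2*U*(-4) = 8*U)
45670 + v(169, -58) = 45670 + 8*169 = 45670 + 1352 = 47022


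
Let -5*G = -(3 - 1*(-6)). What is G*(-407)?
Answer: -3663/5 ≈ -732.60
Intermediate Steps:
G = 9/5 (G = -(-1)*(3 - 1*(-6))/5 = -(-1)*(3 + 6)/5 = -(-1)*9/5 = -1/5*(-9) = 9/5 ≈ 1.8000)
G*(-407) = (9/5)*(-407) = -3663/5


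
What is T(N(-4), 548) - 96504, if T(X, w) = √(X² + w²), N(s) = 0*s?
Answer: -95956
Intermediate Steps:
N(s) = 0
T(N(-4), 548) - 96504 = √(0² + 548²) - 96504 = √(0 + 300304) - 96504 = √300304 - 96504 = 548 - 96504 = -95956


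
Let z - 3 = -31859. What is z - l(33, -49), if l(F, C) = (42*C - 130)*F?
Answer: 40348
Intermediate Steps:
l(F, C) = F*(-130 + 42*C) (l(F, C) = (-130 + 42*C)*F = F*(-130 + 42*C))
z = -31856 (z = 3 - 31859 = -31856)
z - l(33, -49) = -31856 - 2*33*(-65 + 21*(-49)) = -31856 - 2*33*(-65 - 1029) = -31856 - 2*33*(-1094) = -31856 - 1*(-72204) = -31856 + 72204 = 40348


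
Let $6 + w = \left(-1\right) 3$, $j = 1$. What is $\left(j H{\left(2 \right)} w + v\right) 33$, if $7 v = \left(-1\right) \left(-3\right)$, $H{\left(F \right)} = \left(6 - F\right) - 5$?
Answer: $\frac{2178}{7} \approx 311.14$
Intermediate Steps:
$w = -9$ ($w = -6 - 3 = -9$)
$H{\left(F \right)} = 1 - F$
$v = \frac{3}{7}$ ($v = \frac{\left(-1\right) \left(-3\right)}{7} = \frac{1}{7} \cdot 3 = \frac{3}{7} \approx 0.42857$)
$\left(j H{\left(2 \right)} w + v\right) 33 = \left(1 \left(1 - 2\right) \left(-9\right) + \frac{3}{7}\right) 33 = \left(1 \left(-1\right) \left(-9\right) + \frac{3}{7}\right) 33 = \left(\left(-1\right) \left(-9\right) + \frac{3}{7}\right) 33 = \left(9 + \frac{3}{7}\right) 33 = \frac{66}{7} \cdot 33 = \frac{2178}{7}$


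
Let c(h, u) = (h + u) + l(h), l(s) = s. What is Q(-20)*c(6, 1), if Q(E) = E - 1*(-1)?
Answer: -247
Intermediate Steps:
c(h, u) = u + 2*h (c(h, u) = (h + u) + h = u + 2*h)
Q(E) = 1 + E (Q(E) = E + 1 = 1 + E)
Q(-20)*c(6, 1) = (1 - 20)*(1 + 2*6) = -19*(1 + 12) = -19*13 = -247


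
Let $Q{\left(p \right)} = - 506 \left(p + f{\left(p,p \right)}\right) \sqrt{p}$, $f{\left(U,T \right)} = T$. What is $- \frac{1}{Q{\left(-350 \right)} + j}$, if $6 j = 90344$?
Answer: $- \frac{1473}{4295582679452} + \frac{86625 i \sqrt{14}}{2147791339726} \approx -3.4291 \cdot 10^{-10} + 1.5091 \cdot 10^{-7} i$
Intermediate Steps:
$j = \frac{45172}{3}$ ($j = \frac{1}{6} \cdot 90344 = \frac{45172}{3} \approx 15057.0$)
$Q{\left(p \right)} = - 1012 p^{\frac{3}{2}}$ ($Q{\left(p \right)} = - 506 \left(p + p\right) \sqrt{p} = - 506 \cdot 2 p \sqrt{p} = - 1012 p \sqrt{p} = - 1012 p^{\frac{3}{2}}$)
$- \frac{1}{Q{\left(-350 \right)} + j} = - \frac{1}{- 1012 \left(-350\right)^{\frac{3}{2}} + \frac{45172}{3}} = - \frac{1}{- 1012 \left(- 1750 i \sqrt{14}\right) + \frac{45172}{3}} = - \frac{1}{1771000 i \sqrt{14} + \frac{45172}{3}} = - \frac{1}{\frac{45172}{3} + 1771000 i \sqrt{14}}$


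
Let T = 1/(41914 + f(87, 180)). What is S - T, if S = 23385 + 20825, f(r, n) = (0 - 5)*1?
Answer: 1852796889/41909 ≈ 44210.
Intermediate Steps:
f(r, n) = -5 (f(r, n) = -5*1 = -5)
T = 1/41909 (T = 1/(41914 - 5) = 1/41909 ≈ 2.3861e-5)
S = 44210
S - T = 44210 - 1*1/41909 = 44210 - 1/41909 = 1852796889/41909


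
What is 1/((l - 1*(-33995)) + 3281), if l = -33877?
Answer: 1/3399 ≈ 0.00029420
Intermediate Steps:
1/((l - 1*(-33995)) + 3281) = 1/((-33877 - 1*(-33995)) + 3281) = 1/((-33877 + 33995) + 3281) = 1/(118 + 3281) = 1/3399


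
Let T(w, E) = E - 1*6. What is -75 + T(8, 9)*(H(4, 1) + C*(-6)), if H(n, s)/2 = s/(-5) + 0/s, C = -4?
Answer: -21/5 ≈ -4.2000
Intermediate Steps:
T(w, E) = -6 + E (T(w, E) = E - 6 = -6 + E)
H(n, s) = -2*s/5 (H(n, s) = 2*(s/(-5) + 0/s) = 2*(s*(-⅕) + 0) = 2*(-s/5 + 0) = 2*(-s/5) = -2*s/5)
-75 + T(8, 9)*(H(4, 1) + C*(-6)) = -75 + (-6 + 9)*(-⅖*1 - 4*(-6)) = -75 + 3*(-⅖ + 24) = -75 + 3*(118/5) = -75 + 354/5 = -21/5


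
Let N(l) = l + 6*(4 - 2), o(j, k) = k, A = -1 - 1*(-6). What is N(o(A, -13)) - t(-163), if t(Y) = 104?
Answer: -105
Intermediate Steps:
A = 5 (A = -1 + 6 = 5)
N(l) = 12 + l (N(l) = l + 6*2 = l + 12 = 12 + l)
N(o(A, -13)) - t(-163) = (12 - 13) - 1*104 = -1 - 104 = -105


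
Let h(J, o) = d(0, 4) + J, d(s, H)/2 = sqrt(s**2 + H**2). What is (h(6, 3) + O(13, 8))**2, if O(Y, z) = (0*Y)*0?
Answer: 196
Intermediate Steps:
O(Y, z) = 0 (O(Y, z) = 0*0 = 0)
d(s, H) = 2*sqrt(H**2 + s**2) (d(s, H) = 2*sqrt(s**2 + H**2) = 2*sqrt(H**2 + s**2))
h(J, o) = 8 + J (h(J, o) = 2*sqrt(4**2 + 0**2) + J = 2*sqrt(16 + 0) + J = 2*sqrt(16) + J = 2*4 + J = 8 + J)
(h(6, 3) + O(13, 8))**2 = ((8 + 6) + 0)**2 = (14 + 0)**2 = 14**2 = 196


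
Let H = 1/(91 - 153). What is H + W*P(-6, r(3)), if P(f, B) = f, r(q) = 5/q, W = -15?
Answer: 5579/62 ≈ 89.984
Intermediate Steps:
H = -1/62 (H = 1/(-62) = -1/62 ≈ -0.016129)
H + W*P(-6, r(3)) = -1/62 - 15*(-6) = -1/62 + 90 = 5579/62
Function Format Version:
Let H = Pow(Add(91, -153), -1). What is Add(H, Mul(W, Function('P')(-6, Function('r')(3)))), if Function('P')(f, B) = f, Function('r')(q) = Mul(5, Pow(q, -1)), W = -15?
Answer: Rational(5579, 62) ≈ 89.984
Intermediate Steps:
H = Rational(-1, 62) (H = Pow(-62, -1) = Rational(-1, 62) ≈ -0.016129)
Add(H, Mul(W, Function('P')(-6, Function('r')(3)))) = Add(Rational(-1, 62), Mul(-15, -6)) = Add(Rational(-1, 62), 90) = Rational(5579, 62)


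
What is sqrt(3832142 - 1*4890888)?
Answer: I*sqrt(1058746) ≈ 1029.0*I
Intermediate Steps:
sqrt(3832142 - 1*4890888) = sqrt(3832142 - 4890888) = sqrt(-1058746) = I*sqrt(1058746)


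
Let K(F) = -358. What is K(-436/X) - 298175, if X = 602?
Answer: -298533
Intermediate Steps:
K(-436/X) - 298175 = -358 - 298175 = -298533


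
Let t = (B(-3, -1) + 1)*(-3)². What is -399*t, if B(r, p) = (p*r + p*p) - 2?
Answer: -10773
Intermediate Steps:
B(r, p) = -2 + p² + p*r (B(r, p) = (p*r + p²) - 2 = (p² + p*r) - 2 = -2 + p² + p*r)
t = 27 (t = ((-2 + (-1)² - 1*(-3)) + 1)*(-3)² = ((-2 + 1 + 3) + 1)*9 = (2 + 1)*9 = 3*9 = 27)
-399*t = -399*27 = -10773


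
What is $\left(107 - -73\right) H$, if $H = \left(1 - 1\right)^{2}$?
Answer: $0$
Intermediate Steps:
$H = 0$ ($H = 0^{2} = 0$)
$\left(107 - -73\right) H = \left(107 - -73\right) 0 = \left(107 + 73\right) 0 = 180 \cdot 0 = 0$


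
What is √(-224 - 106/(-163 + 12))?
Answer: I*√5091418/151 ≈ 14.943*I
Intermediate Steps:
√(-224 - 106/(-163 + 12)) = √(-224 - 106/(-151)) = √(-224 - 106*(-1/151)) = √(-224 + 106/151) = √(-33718/151) = I*√5091418/151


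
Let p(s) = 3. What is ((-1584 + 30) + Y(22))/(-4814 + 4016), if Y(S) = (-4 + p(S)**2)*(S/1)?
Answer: 38/21 ≈ 1.8095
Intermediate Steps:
Y(S) = 5*S (Y(S) = (-4 + 3**2)*(S/1) = (-4 + 9)*(S*1) = 5*S)
((-1584 + 30) + Y(22))/(-4814 + 4016) = ((-1584 + 30) + 5*22)/(-4814 + 4016) = (-1554 + 110)/(-798) = -1444*(-1/798) = 38/21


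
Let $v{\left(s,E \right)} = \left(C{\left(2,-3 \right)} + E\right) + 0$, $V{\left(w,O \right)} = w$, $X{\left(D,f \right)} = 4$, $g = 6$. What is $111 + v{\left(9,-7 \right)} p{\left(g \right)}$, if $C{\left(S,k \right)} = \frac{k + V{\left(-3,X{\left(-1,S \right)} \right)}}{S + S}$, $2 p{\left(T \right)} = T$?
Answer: $\frac{171}{2} \approx 85.5$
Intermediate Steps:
$p{\left(T \right)} = \frac{T}{2}$
$C{\left(S,k \right)} = \frac{-3 + k}{2 S}$ ($C{\left(S,k \right)} = \frac{k - 3}{S + S} = \frac{-3 + k}{2 S}$)
$v{\left(s,E \right)} = - \frac{3}{2} + E$ ($v{\left(s,E \right)} = \left(\frac{-3 - 3}{2 \cdot 2} + E\right) + 0 = \left(\frac{1}{2} \cdot \frac{1}{2} \left(-6\right) + E\right) + 0 = \left(- \frac{3}{2} + E\right) + 0 = - \frac{3}{2} + E$)
$111 + v{\left(9,-7 \right)} p{\left(g \right)} = 111 + \left(- \frac{3}{2} - 7\right) \frac{1}{2} \cdot 6 = 111 - \frac{51}{2} = \frac{171}{2}$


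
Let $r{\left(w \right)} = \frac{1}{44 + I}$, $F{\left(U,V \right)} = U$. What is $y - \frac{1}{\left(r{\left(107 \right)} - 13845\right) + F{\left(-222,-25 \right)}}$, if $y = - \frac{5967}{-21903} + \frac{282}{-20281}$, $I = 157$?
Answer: $\frac{108265237209363}{418667360843746} \approx 0.25859$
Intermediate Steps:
$y = \frac{38280027}{148071581}$ ($y = \left(-5967\right) \left(- \frac{1}{21903}\right) + 282 \left(- \frac{1}{20281}\right) = \frac{1989}{7301} - \frac{282}{20281} = \frac{38280027}{148071581} \approx 0.25852$)
$r{\left(w \right)} = \frac{1}{201}$ ($r{\left(w \right)} = \frac{1}{44 + 157} = \frac{1}{201}$)
$y - \frac{1}{\left(r{\left(107 \right)} - 13845\right) + F{\left(-222,-25 \right)}} = \frac{38280027}{148071581} - \frac{1}{\left(\frac{1}{201} - 13845\right) - 222} = \frac{38280027}{148071581} - \frac{1}{- \frac{2782844}{201} - 222} = \frac{38280027}{148071581} - \frac{1}{- \frac{2827466}{201}} = \frac{38280027}{148071581} - - \frac{201}{2827466} = \frac{38280027}{148071581} + \frac{201}{2827466} = \frac{108265237209363}{418667360843746}$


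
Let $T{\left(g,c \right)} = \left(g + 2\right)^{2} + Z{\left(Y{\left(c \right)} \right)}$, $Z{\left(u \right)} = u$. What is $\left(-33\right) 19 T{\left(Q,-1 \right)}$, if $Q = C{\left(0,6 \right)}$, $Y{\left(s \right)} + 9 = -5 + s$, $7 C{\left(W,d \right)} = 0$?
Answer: $6897$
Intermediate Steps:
$C{\left(W,d \right)} = 0$ ($C{\left(W,d \right)} = \frac{1}{7} \cdot 0 = 0$)
$Y{\left(s \right)} = -14 + s$ ($Y{\left(s \right)} = -9 + \left(-5 + s\right) = -14 + s$)
$Q = 0$
$T{\left(g,c \right)} = -14 + c + \left(2 + g\right)^{2}$ ($T{\left(g,c \right)} = \left(g + 2\right)^{2} + \left(-14 + c\right) = \left(2 + g\right)^{2} + \left(-14 + c\right) = -14 + c + \left(2 + g\right)^{2}$)
$\left(-33\right) 19 T{\left(Q,-1 \right)} = \left(-33\right) 19 \left(-14 - 1 + \left(2 + 0\right)^{2}\right) = - 627 \left(-14 - 1 + 2^{2}\right) = - 627 \left(-14 - 1 + 4\right) = \left(-627\right) \left(-11\right) = 6897$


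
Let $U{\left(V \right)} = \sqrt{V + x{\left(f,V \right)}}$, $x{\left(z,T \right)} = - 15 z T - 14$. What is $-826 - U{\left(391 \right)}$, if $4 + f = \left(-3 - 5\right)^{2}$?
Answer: $-826 - i \sqrt{351523} \approx -826.0 - 592.89 i$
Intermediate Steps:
$f = 60$ ($f = -4 + \left(-3 - 5\right)^{2} = -4 + \left(-8\right)^{2} = -4 + 64 = 60$)
$x{\left(z,T \right)} = -14 - 15 T z$ ($x{\left(z,T \right)} = - 15 T z - 14 = -14 - 15 T z$)
$U{\left(V \right)} = \sqrt{-14 - 899 V}$ ($U{\left(V \right)} = \sqrt{V - \left(14 + 15 V 60\right)} = \sqrt{V - \left(14 + 900 V\right)} = \sqrt{-14 - 899 V}$)
$-826 - U{\left(391 \right)} = -826 - \sqrt{-14 - 351509} = -826 - \sqrt{-351523} = -826 - i \sqrt{351523}$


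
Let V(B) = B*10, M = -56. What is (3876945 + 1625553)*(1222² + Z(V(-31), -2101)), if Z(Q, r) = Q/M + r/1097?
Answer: 126193800925616199/15358 ≈ 8.2168e+12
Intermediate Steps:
V(B) = 10*B
Z(Q, r) = -Q/56 + r/1097 (Z(Q, r) = Q/(-56) + r/1097 = Q*(-1/56) + r*(1/1097) = -Q/56 + r/1097)
(3876945 + 1625553)*(1222² + Z(V(-31), -2101)) = (3876945 + 1625553)*(1222² + (-5*(-31)/28 + (1/1097)*(-2101))) = 5502498*(1493284 + (-1/56*(-310) - 2101/1097)) = 5502498*(1493284 + (155/28 - 2101/1097)) = 5502498*(1493284 + 111207/30716) = 5502498*(45867822551/30716) = 126193800925616199/15358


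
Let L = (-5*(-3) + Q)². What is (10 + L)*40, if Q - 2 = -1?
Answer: 10640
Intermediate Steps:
Q = 1 (Q = 2 - 1 = 1)
L = 256 (L = (-5*(-3) + 1)² = (15 + 1)² = 16² = 256)
(10 + L)*40 = (10 + 256)*40 = 266*40 = 10640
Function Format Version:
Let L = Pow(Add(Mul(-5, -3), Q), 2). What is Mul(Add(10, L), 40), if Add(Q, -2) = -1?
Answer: 10640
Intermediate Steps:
Q = 1 (Q = Add(2, -1) = 1)
L = 256 (L = Pow(Add(Mul(-5, -3), 1), 2) = Pow(Add(15, 1), 2) = Pow(16, 2) = 256)
Mul(Add(10, L), 40) = Mul(Add(10, 256), 40) = Mul(266, 40) = 10640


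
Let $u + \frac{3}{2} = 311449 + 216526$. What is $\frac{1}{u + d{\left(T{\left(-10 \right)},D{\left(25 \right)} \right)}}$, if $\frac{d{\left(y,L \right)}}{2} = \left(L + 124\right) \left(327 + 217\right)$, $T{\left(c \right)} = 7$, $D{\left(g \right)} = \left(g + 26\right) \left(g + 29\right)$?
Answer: $\frac{2}{7318475} \approx 2.7328 \cdot 10^{-7}$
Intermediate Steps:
$D{\left(g \right)} = \left(26 + g\right) \left(29 + g\right)$
$u = \frac{1055947}{2}$ ($u = - \frac{3}{2} + \left(311449 + 216526\right) = - \frac{3}{2} + 527975 = \frac{1055947}{2} \approx 5.2797 \cdot 10^{5}$)
$d{\left(y,L \right)} = 134912 + 1088 L$ ($d{\left(y,L \right)} = 2 \left(L + 124\right) \left(327 + 217\right) = 2 \left(124 + L\right) 544 = 2 \left(67456 + 544 L\right) = 134912 + 1088 L$)
$\frac{1}{u + d{\left(T{\left(-10 \right)},D{\left(25 \right)} \right)}} = \frac{1}{\frac{1055947}{2} + \left(134912 + 1088 \left(754 + 25^{2} + 55 \cdot 25\right)\right)} = \frac{1}{\frac{1055947}{2} + \left(134912 + 1088 \left(754 + 625 + 1375\right)\right)} = \frac{1}{\frac{1055947}{2} + \left(134912 + 1088 \cdot 2754\right)} = \frac{1}{\frac{1055947}{2} + \left(134912 + 2996352\right)} = \frac{1}{\frac{1055947}{2} + 3131264} = \frac{1}{\frac{7318475}{2}} = \frac{2}{7318475}$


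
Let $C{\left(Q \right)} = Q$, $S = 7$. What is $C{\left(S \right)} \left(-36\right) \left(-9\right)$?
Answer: $2268$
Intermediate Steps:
$C{\left(S \right)} \left(-36\right) \left(-9\right) = 7 \left(-36\right) \left(-9\right) = \left(-252\right) \left(-9\right) = 2268$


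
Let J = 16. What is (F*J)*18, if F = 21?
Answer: 6048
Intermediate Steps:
(F*J)*18 = (21*16)*18 = 336*18 = 6048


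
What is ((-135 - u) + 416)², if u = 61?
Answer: 48400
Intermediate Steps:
((-135 - u) + 416)² = ((-135 - 1*61) + 416)² = ((-135 - 61) + 416)² = (-196 + 416)² = 220² = 48400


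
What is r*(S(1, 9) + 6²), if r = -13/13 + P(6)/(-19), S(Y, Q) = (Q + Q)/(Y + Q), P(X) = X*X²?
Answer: -8883/19 ≈ -467.53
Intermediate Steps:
P(X) = X³
S(Y, Q) = 2*Q/(Q + Y) (S(Y, Q) = (2*Q)/(Q + Y) = 2*Q/(Q + Y))
r = -235/19 (r = -13/13 + 6³/(-19) = -13*1/13 + 216*(-1/19) = -1 - 216/19 = -235/19 ≈ -12.368)
r*(S(1, 9) + 6²) = -235*(2*9/(9 + 1) + 6²)/19 = -235*(2*9/10 + 36)/19 = -235*(2*9*(⅒) + 36)/19 = -235*(9/5 + 36)/19 = -235/19*189/5 = -8883/19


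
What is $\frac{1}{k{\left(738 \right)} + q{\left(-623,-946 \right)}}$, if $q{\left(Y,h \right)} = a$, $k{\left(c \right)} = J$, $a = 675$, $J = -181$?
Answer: $\frac{1}{494} \approx 0.0020243$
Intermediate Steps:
$k{\left(c \right)} = -181$
$q{\left(Y,h \right)} = 675$
$\frac{1}{k{\left(738 \right)} + q{\left(-623,-946 \right)}} = \frac{1}{-181 + 675} = \frac{1}{494}$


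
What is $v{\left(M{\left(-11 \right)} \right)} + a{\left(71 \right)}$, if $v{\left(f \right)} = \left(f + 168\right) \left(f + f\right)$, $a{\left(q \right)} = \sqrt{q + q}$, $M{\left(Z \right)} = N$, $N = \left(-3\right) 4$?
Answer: $-3744 + \sqrt{142} \approx -3732.1$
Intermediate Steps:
$N = -12$
$M{\left(Z \right)} = -12$
$a{\left(q \right)} = \sqrt{2} \sqrt{q}$ ($a{\left(q \right)} = \sqrt{2 q} = \sqrt{2} \sqrt{q}$)
$v{\left(f \right)} = 2 f \left(168 + f\right)$ ($v{\left(f \right)} = \left(168 + f\right) 2 f = 2 f \left(168 + f\right)$)
$v{\left(M{\left(-11 \right)} \right)} + a{\left(71 \right)} = 2 \left(-12\right) \left(168 - 12\right) + \sqrt{2} \sqrt{71} = 2 \left(-12\right) 156 + \sqrt{142} = -3744 + \sqrt{142}$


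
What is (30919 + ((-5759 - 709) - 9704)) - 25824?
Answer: -11077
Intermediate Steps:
(30919 + ((-5759 - 709) - 9704)) - 25824 = (30919 + (-6468 - 9704)) - 25824 = (30919 - 16172) - 25824 = 14747 - 25824 = -11077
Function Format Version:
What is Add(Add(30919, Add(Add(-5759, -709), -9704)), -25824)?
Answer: -11077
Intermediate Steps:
Add(Add(30919, Add(Add(-5759, -709), -9704)), -25824) = Add(Add(30919, Add(-6468, -9704)), -25824) = Add(Add(30919, -16172), -25824) = Add(14747, -25824) = -11077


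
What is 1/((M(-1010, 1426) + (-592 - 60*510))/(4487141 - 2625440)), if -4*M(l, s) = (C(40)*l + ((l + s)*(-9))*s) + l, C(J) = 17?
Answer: 1861701/1308089 ≈ 1.4232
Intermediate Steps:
M(l, s) = -9*l/2 - s*(-9*l - 9*s)/4 (M(l, s) = -((17*l + ((l + s)*(-9))*s) + l)/4 = -((17*l + (-9*l - 9*s)*s) + l)/4 = -((17*l + s*(-9*l - 9*s)) + l)/4 = -(18*l + s*(-9*l - 9*s))/4 = -9*l/2 - s*(-9*l - 9*s)/4)
1/((M(-1010, 1426) + (-592 - 60*510))/(4487141 - 2625440)) = 1/(((-9/2*(-1010) + (9/4)*1426**2 + (9/4)*(-1010)*1426) + (-592 - 60*510))/(4487141 - 2625440)) = 1/(((4545 + (9/4)*2033476 - 3240585) + (-592 - 30600))/1861701) = 1/(((4545 + 4575321 - 3240585) - 31192)*(1/1861701)) = 1/((1339281 - 31192)*(1/1861701)) = 1/(1308089*(1/1861701)) = 1/(1308089/1861701) = 1861701/1308089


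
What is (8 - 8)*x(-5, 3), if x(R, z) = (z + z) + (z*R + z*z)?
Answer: 0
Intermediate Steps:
x(R, z) = z² + 2*z + R*z (x(R, z) = 2*z + (R*z + z²) = 2*z + (z² + R*z) = z² + 2*z + R*z)
(8 - 8)*x(-5, 3) = (8 - 8)*(3*(2 - 5 + 3)) = 0*(3*0) = 0*0 = 0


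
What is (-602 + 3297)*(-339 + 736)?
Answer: 1069915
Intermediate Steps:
(-602 + 3297)*(-339 + 736) = 2695*397 = 1069915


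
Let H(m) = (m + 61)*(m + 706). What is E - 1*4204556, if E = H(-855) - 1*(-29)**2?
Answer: -4087091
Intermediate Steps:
H(m) = (61 + m)*(706 + m)
E = 117465 (E = (43066 + (-855)**2 + 767*(-855)) - 1*(-29)**2 = (43066 + 731025 - 655785) - 1*841 = 118306 - 841 = 117465)
E - 1*4204556 = 117465 - 1*4204556 = 117465 - 4204556 = -4087091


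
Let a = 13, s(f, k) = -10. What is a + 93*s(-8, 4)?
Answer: -917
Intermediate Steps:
a + 93*s(-8, 4) = 13 + 93*(-10) = 13 - 930 = -917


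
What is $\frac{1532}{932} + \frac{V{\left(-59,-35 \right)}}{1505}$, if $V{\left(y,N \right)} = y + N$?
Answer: $\frac{554513}{350665} \approx 1.5813$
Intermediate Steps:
$V{\left(y,N \right)} = N + y$
$\frac{1532}{932} + \frac{V{\left(-59,-35 \right)}}{1505} = \frac{1532}{932} + \frac{-35 - 59}{1505} = 1532 \cdot \frac{1}{932} - \frac{94}{1505} = \frac{383}{233} - \frac{94}{1505} = \frac{554513}{350665}$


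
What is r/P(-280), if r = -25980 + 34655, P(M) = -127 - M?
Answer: 8675/153 ≈ 56.699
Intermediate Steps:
r = 8675
r/P(-280) = 8675/(-127 - 1*(-280)) = 8675/(-127 + 280) = 8675/153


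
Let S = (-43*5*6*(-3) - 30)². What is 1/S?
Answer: 1/14745600 ≈ 6.7817e-8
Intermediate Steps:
S = 14745600 (S = (-1290*(-3) - 30)² = (-43*(-90) - 30)² = (3870 - 30)² = 3840² = 14745600)
1/S = 1/14745600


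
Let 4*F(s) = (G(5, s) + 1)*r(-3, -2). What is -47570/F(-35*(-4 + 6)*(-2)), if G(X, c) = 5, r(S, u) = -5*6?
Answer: 9514/9 ≈ 1057.1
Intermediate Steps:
r(S, u) = -30
F(s) = -45 (F(s) = ((5 + 1)*(-30))/4 = (6*(-30))/4 = (¼)*(-180) = -45)
-47570/F(-35*(-4 + 6)*(-2)) = -47570/(-45) = -47570*(-1/45) = 9514/9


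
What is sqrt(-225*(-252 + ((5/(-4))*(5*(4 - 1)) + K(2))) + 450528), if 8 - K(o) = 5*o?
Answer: sqrt(2047587)/2 ≈ 715.47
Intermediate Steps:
K(o) = 8 - 5*o
sqrt(-225*(-252 + ((5/(-4))*(5*(4 - 1)) + K(2))) + 450528) = sqrt(-225*(-252 + ((5/(-4))*(5*(4 - 1)) + (8 - 5*2))) + 450528) = sqrt(-225*(-252 + ((5*(-1/4))*(5*3) + (8 - 10))) + 450528) = sqrt(-225*(-252 + (-5/4*15 - 2)) + 450528) = sqrt(-225*(-252 + (-75/4 - 2)) + 450528) = sqrt(-225*(-252 - 83/4) + 450528) = sqrt(-225*(-1091/4) + 450528) = sqrt(245475/4 + 450528) = sqrt(2047587/4) = sqrt(2047587)/2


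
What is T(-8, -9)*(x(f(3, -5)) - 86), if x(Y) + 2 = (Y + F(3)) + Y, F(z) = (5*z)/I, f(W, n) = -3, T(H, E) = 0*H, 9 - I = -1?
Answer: 0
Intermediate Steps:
I = 10 (I = 9 - 1*(-1) = 9 + 1 = 10)
T(H, E) = 0
F(z) = z/2 (F(z) = (5*z)/10 = (5*z)*(⅒) = z/2)
x(Y) = -½ + 2*Y (x(Y) = -2 + ((Y + (½)*3) + Y) = -2 + ((Y + 3/2) + Y) = -2 + ((3/2 + Y) + Y) = -2 + (3/2 + 2*Y) = -½ + 2*Y)
T(-8, -9)*(x(f(3, -5)) - 86) = 0*((-½ + 2*(-3)) - 86) = 0*((-½ - 6) - 86) = 0*(-13/2 - 86) = 0*(-185/2) = 0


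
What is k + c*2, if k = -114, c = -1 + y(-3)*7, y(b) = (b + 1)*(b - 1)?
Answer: -4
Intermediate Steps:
y(b) = (1 + b)*(-1 + b)
c = 55 (c = -1 + (-1 + (-3)²)*7 = -1 + (-1 + 9)*7 = -1 + 8*7 = -1 + 56 = 55)
k + c*2 = -114 + 55*2 = -114 + 110 = -4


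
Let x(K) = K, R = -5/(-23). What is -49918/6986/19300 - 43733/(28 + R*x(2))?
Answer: -33904950111143/22044672300 ≈ -1538.0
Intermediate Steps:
R = 5/23 (R = -5*(-1/23) = 5/23 ≈ 0.21739)
-49918/6986/19300 - 43733/(28 + R*x(2)) = -49918/6986/19300 - 43733/(28 + (5/23)*2) = -49918*1/6986*(1/19300) - 43733/(28 + 10/23) = -24959/3493*1/19300 - 43733/654/23 = -24959/67414900 - 43733*23/654 = -24959/67414900 - 1005859/654 = -33904950111143/22044672300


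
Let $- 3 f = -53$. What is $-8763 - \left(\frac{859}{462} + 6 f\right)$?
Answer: $- \frac{4098337}{462} \approx -8870.9$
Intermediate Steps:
$f = \frac{53}{3}$ ($f = \left(- \frac{1}{3}\right) \left(-53\right) = \frac{53}{3} \approx 17.667$)
$-8763 - \left(\frac{859}{462} + 6 f\right) = -8763 + \left(\left(\frac{15}{-14} - \frac{26}{33}\right) - 106\right) = -8763 + \left(\left(15 \left(- \frac{1}{14}\right) - \frac{26}{33}\right) - 106\right) = -8763 - \frac{49831}{462} = - \frac{4098337}{462}$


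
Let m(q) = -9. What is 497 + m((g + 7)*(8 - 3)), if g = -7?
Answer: 488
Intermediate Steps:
497 + m((g + 7)*(8 - 3)) = 497 - 9 = 488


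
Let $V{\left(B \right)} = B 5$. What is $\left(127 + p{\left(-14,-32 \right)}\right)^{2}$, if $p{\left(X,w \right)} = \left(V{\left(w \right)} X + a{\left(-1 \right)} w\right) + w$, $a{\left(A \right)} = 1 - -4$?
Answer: $4730625$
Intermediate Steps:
$V{\left(B \right)} = 5 B$
$a{\left(A \right)} = 5$ ($a{\left(A \right)} = 1 + 4 = 5$)
$p{\left(X,w \right)} = 6 w + 5 X w$ ($p{\left(X,w \right)} = \left(5 w X + 5 w\right) + w = \left(5 X w + 5 w\right) + w = \left(5 w + 5 X w\right) + w = 6 w + 5 X w$)
$\left(127 + p{\left(-14,-32 \right)}\right)^{2} = \left(127 - 32 \left(6 + 5 \left(-14\right)\right)\right)^{2} = \left(127 - 32 \left(6 - 70\right)\right)^{2} = \left(127 - -2048\right)^{2} = \left(127 + 2048\right)^{2} = 2175^{2} = 4730625$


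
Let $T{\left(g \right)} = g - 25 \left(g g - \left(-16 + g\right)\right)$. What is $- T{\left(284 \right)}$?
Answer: $2009416$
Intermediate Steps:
$T{\left(g \right)} = -400 - 25 g^{2} + 26 g$ ($T{\left(g \right)} = g - 25 \left(g^{2} - \left(-16 + g\right)\right) = g - 25 \left(16 + g^{2} - g\right) = g - \left(400 - 25 g + 25 g^{2}\right) = -400 - 25 g^{2} + 26 g$)
$- T{\left(284 \right)} = - (-400 - 25 \cdot 284^{2} + 26 \cdot 284) = - (-400 - 2016400 + 7384) = \left(-1\right) \left(-2009416\right) = 2009416$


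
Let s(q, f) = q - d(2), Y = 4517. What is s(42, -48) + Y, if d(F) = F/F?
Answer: 4558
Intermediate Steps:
d(F) = 1
s(q, f) = -1 + q (s(q, f) = q - 1*1 = q - 1 = -1 + q)
s(42, -48) + Y = (-1 + 42) + 4517 = 41 + 4517 = 4558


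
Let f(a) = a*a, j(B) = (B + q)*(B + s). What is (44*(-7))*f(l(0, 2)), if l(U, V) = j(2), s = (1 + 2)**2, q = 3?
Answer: -931700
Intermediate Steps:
s = 9 (s = 3**2 = 9)
j(B) = (3 + B)*(9 + B) (j(B) = (B + 3)*(B + 9) = (3 + B)*(9 + B))
l(U, V) = 55 (l(U, V) = 27 + 2**2 + 12*2 = 27 + 4 + 24 = 55)
f(a) = a**2
(44*(-7))*f(l(0, 2)) = (44*(-7))*55**2 = -308*3025 = -931700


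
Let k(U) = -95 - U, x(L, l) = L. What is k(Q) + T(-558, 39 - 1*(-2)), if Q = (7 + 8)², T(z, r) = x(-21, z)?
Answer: -341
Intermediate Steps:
T(z, r) = -21
Q = 225 (Q = 15² = 225)
k(Q) + T(-558, 39 - 1*(-2)) = (-95 - 1*225) - 21 = (-95 - 225) - 21 = -320 - 21 = -341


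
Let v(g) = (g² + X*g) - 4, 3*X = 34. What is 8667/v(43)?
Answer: 26001/6997 ≈ 3.7160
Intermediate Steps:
X = 34/3 (X = (⅓)*34 = 34/3 ≈ 11.333)
v(g) = -4 + g² + 34*g/3 (v(g) = (g² + 34*g/3) - 4 = -4 + g² + 34*g/3)
8667/v(43) = 8667/(-4 + 43² + (34/3)*43) = 8667/(-4 + 1849 + 1462/3) = 8667/(6997/3) = 8667*(3/6997) = 26001/6997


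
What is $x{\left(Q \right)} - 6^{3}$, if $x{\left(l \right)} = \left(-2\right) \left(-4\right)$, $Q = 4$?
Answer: $-208$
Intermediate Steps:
$x{\left(l \right)} = 8$
$x{\left(Q \right)} - 6^{3} = 8 - 6^{3} = 8 - 216 = -208$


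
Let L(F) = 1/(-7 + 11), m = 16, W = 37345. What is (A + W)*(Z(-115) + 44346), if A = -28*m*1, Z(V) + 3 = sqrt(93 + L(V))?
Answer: 1636123671 + 36897*sqrt(373)/2 ≈ 1.6365e+9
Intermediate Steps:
L(F) = 1/4
Z(V) = -3 + sqrt(373)/2 (Z(V) = -3 + sqrt(93 + 1/4) = -3 + sqrt(373/4) = -3 + sqrt(373)/2)
A = -448 (A = -28*16*1 = -448*1 = -448)
(A + W)*(Z(-115) + 44346) = (-448 + 37345)*((-3 + sqrt(373)/2) + 44346) = 36897*(44343 + sqrt(373)/2) = 1636123671 + 36897*sqrt(373)/2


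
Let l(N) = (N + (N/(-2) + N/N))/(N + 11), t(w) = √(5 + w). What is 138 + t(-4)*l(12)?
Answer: 3181/23 ≈ 138.30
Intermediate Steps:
l(N) = (1 + N/2)/(11 + N) (l(N) = (N + (N*(-½) + 1))/(11 + N) = (N + (-N/2 + 1))/(11 + N) = (N + (1 - N/2))/(11 + N) = (1 + N/2)/(11 + N))
138 + t(-4)*l(12) = 138 + √(5 - 4)*((2 + 12)/(2*(11 + 12))) = 138 + √1*((½)*14/23) = 138 + 1*((½)*(1/23)*14) = 138 + 1*(7/23) = 138 + 7/23 = 3181/23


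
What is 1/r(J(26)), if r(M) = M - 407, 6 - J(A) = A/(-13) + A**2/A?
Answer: -1/425 ≈ -0.0023529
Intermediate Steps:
J(A) = 6 - 12*A/13 (J(A) = 6 - (A/(-13) + A**2/A) = 6 - (A*(-1/13) + A) = 6 - (-A/13 + A) = 6 - 12*A/13)
r(M) = -407 + M
1/r(J(26)) = 1/(-407 + (6 - 12/13*26)) = 1/(-407 + (6 - 24)) = 1/(-407 - 18) = 1/(-425) = -1/425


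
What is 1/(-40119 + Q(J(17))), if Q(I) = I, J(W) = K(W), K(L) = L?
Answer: -1/40102 ≈ -2.4936e-5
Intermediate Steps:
J(W) = W
1/(-40119 + Q(J(17))) = 1/(-40119 + 17) = 1/(-40102) = -1/40102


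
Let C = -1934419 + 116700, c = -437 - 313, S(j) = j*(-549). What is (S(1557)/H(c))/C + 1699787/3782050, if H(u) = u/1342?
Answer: -13474733435417/34373520719750 ≈ -0.39201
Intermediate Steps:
S(j) = -549*j
c = -750
H(u) = u/1342 (H(u) = u*(1/1342) = u/1342)
C = -1817719
(S(1557)/H(c))/C + 1699787/3782050 = ((-549*1557)/(((1/1342)*(-750))))/(-1817719) + 1699787/3782050 = -854793/(-375/671)*(-1/1817719) + 1699787*(1/3782050) = -854793*(-671/375)*(-1/1817719) + 1699787/3782050 = (191188701/125)*(-1/1817719) + 1699787/3782050 = -191188701/227214875 + 1699787/3782050 = -13474733435417/34373520719750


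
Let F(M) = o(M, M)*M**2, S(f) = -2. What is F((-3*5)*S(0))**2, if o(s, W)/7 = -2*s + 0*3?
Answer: 142884000000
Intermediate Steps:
o(s, W) = -14*s (o(s, W) = 7*(-2*s + 0*3) = 7*(-2*s + 0) = 7*(-2*s) = -14*s)
F(M) = -14*M**3 (F(M) = (-14*M)*M**2 = -14*M**3)
F((-3*5)*S(0))**2 = (-14*(-3*5*(-2))**3)**2 = (-14*(-15*(-2))**3)**2 = (-14*30**3)**2 = (-14*27000)**2 = (-378000)**2 = 142884000000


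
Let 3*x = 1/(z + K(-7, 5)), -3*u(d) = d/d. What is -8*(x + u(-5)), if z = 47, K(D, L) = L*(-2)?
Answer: 96/37 ≈ 2.5946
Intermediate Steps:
K(D, L) = -2*L
u(d) = -1/3 (u(d) = -d/(3*d) = -1/3*1 = -1/3)
x = 1/111 (x = 1/(3*(47 - 2*5)) = 1/(3*(47 - 10)) = (1/3)/37 = (1/3)*(1/37) = 1/111 ≈ 0.0090090)
-8*(x + u(-5)) = -8*(1/111 - 1/3) = -8*(-12/37) = 96/37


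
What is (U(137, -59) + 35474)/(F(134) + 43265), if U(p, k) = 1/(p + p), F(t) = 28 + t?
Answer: 9719877/11898998 ≈ 0.81686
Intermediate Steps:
U(p, k) = 1/(2*p)
(U(137, -59) + 35474)/(F(134) + 43265) = ((1/2)/137 + 35474)/((28 + 134) + 43265) = ((1/2)*(1/137) + 35474)/(162 + 43265) = (1/274 + 35474)/43427 = (9719877/274)*(1/43427) = 9719877/11898998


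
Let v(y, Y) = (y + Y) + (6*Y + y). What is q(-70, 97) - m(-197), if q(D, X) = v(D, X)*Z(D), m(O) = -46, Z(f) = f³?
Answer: -184876954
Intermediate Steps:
v(y, Y) = 2*y + 7*Y (v(y, Y) = (Y + y) + (y + 6*Y) = 2*y + 7*Y)
q(D, X) = D³*(2*D + 7*X) (q(D, X) = (2*D + 7*X)*D³ = D³*(2*D + 7*X))
q(-70, 97) - m(-197) = (-70)³*(2*(-70) + 7*97) - 1*(-46) = -343000*(-140 + 679) + 46 = -343000*539 + 46 = -184877000 + 46 = -184876954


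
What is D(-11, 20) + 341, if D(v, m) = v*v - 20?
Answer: 442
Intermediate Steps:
D(v, m) = -20 + v**2 (D(v, m) = v**2 - 20 = -20 + v**2)
D(-11, 20) + 341 = (-20 + (-11)**2) + 341 = (-20 + 121) + 341 = 101 + 341 = 442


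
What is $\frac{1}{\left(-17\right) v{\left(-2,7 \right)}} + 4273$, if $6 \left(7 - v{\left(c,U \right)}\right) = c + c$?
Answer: $\frac{1670740}{391} \approx 4273.0$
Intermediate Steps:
$v{\left(c,U \right)} = 7 - \frac{c}{3}$ ($v{\left(c,U \right)} = 7 - \frac{c + c}{6} = 7 - \frac{2 c}{6} = 7 - \frac{c}{3}$)
$\frac{1}{\left(-17\right) v{\left(-2,7 \right)}} + 4273 = \frac{1}{\left(-17\right) \left(7 - - \frac{2}{3}\right)} + 4273 = \frac{1}{\left(-17\right) \left(7 + \frac{2}{3}\right)} + 4273 = \frac{1}{\left(-17\right) \frac{23}{3}} + 4273 = \frac{1}{- \frac{391}{3}} + 4273 = - \frac{3}{391} + 4273 = \frac{1670740}{391}$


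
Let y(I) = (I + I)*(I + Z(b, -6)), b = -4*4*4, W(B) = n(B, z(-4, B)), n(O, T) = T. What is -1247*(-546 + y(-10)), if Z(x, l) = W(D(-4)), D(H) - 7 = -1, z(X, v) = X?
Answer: 331702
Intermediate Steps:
D(H) = 6 (D(H) = 7 - 1 = 6)
W(B) = -4
b = -64 (b = -16*4 = -64)
Z(x, l) = -4
y(I) = 2*I*(-4 + I) (y(I) = (I + I)*(I - 4) = (2*I)*(-4 + I) = 2*I*(-4 + I))
-1247*(-546 + y(-10)) = -1247*(-546 + 2*(-10)*(-4 - 10)) = -1247*(-546 + 2*(-10)*(-14)) = -1247*(-546 + 280) = -1247*(-266) = 331702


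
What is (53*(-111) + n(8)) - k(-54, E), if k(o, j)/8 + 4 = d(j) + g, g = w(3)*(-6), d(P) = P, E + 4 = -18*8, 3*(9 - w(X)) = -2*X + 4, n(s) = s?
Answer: -4195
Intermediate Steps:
w(X) = 23/3 + 2*X/3 (w(X) = 9 - (-2*X + 4)/3 = 9 - (4 - 2*X)/3 = 9 + (-4/3 + 2*X/3) = 23/3 + 2*X/3)
E = -148 (E = -4 - 18*8 = -4 - 144 = -148)
g = -58 (g = (23/3 + (⅔)*3)*(-6) = (23/3 + 2)*(-6) = (29/3)*(-6) = -58)
k(o, j) = -496 + 8*j (k(o, j) = -32 + 8*(j - 58) = -32 + 8*(-58 + j) = -32 + (-464 + 8*j) = -496 + 8*j)
(53*(-111) + n(8)) - k(-54, E) = (53*(-111) + 8) - (-496 + 8*(-148)) = (-5883 + 8) - (-496 - 1184) = -5875 - 1*(-1680) = -5875 + 1680 = -4195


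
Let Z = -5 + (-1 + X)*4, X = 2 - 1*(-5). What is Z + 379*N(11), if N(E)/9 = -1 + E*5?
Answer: 184213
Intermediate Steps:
X = 7 (X = 2 + 5 = 7)
Z = 19 (Z = -5 + (-1 + 7)*4 = -5 + 6*4 = -5 + 24 = 19)
N(E) = -9 + 45*E (N(E) = 9*(-1 + E*5) = 9*(-1 + 5*E) = -9 + 45*E)
Z + 379*N(11) = 19 + 379*(-9 + 45*11) = 19 + 379*(-9 + 495) = 19 + 379*486 = 19 + 184194 = 184213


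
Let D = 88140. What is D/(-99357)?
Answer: -29380/33119 ≈ -0.88710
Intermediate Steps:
D/(-99357) = 88140/(-99357) = 88140*(-1/99357) = -29380/33119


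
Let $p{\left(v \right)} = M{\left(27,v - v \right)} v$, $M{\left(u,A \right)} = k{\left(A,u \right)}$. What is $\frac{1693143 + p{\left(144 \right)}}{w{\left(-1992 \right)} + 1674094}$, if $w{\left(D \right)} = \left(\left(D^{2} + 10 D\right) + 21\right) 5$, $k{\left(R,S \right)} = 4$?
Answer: $\frac{1693719}{21414919} \approx 0.079091$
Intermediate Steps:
$M{\left(u,A \right)} = 4$
$w{\left(D \right)} = 105 + 5 D^{2} + 50 D$ ($w{\left(D \right)} = \left(21 + D^{2} + 10 D\right) 5 = 105 + 5 D^{2} + 50 D$)
$p{\left(v \right)} = 4 v$
$\frac{1693143 + p{\left(144 \right)}}{w{\left(-1992 \right)} + 1674094} = \frac{1693143 + 4 \cdot 144}{\left(105 + 5 \left(-1992\right)^{2} + 50 \left(-1992\right)\right) + 1674094} = \frac{1693143 + 576}{\left(105 + 5 \cdot 3968064 - 99600\right) + 1674094} = \frac{1693719}{\left(105 + 19840320 - 99600\right) + 1674094} = \frac{1693719}{19740825 + 1674094} = \frac{1693719}{21414919}$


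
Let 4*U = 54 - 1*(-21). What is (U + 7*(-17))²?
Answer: 160801/16 ≈ 10050.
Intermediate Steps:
U = 75/4 (U = (54 - 1*(-21))/4 = (54 + 21)/4 = (¼)*75 = 75/4 ≈ 18.750)
(U + 7*(-17))² = (75/4 + 7*(-17))² = (75/4 - 119)² = (-401/4)² = 160801/16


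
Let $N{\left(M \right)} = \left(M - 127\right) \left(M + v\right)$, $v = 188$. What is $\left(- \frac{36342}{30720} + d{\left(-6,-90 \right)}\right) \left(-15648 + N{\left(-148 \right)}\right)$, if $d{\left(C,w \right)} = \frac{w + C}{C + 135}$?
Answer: $\frac{1413313321}{27520} \approx 51356.0$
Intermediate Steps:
$N{\left(M \right)} = \left(-127 + M\right) \left(188 + M\right)$ ($N{\left(M \right)} = \left(M - 127\right) \left(M + 188\right) = \left(-127 + M\right) \left(188 + M\right)$)
$d{\left(C,w \right)} = \frac{C + w}{135 + C}$
$\left(- \frac{36342}{30720} + d{\left(-6,-90 \right)}\right) \left(-15648 + N{\left(-148 \right)}\right) = \left(- \frac{36342}{30720} + \frac{-6 - 90}{135 - 6}\right) \left(-15648 + \left(-23876 + \left(-148\right)^{2} + 61 \left(-148\right)\right)\right) = \left(\left(-36342\right) \frac{1}{30720} + \frac{1}{129} \left(-96\right)\right) \left(-15648 - 11000\right) = \left(- \frac{6057}{5120} + \frac{1}{129} \left(-96\right)\right) \left(-15648 - 11000\right) = \left(- \frac{6057}{5120} - \frac{32}{43}\right) \left(-26648\right) = \left(- \frac{424291}{220160}\right) \left(-26648\right) = \frac{1413313321}{27520}$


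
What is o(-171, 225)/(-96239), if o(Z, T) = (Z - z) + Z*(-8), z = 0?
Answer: -1197/96239 ≈ -0.012438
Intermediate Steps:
o(Z, T) = -7*Z (o(Z, T) = (Z - 1*0) + Z*(-8) = (Z + 0) - 8*Z = Z - 8*Z = -7*Z)
o(-171, 225)/(-96239) = -7*(-171)/(-96239) = 1197*(-1/96239) = -1197/96239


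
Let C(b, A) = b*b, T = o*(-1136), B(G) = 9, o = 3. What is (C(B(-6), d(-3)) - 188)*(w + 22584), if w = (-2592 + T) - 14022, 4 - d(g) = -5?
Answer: -274134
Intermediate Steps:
T = -3408 (T = 3*(-1136) = -3408)
d(g) = 9 (d(g) = 4 - 1*(-5) = 4 + 5 = 9)
C(b, A) = b**2
w = -20022 (w = (-2592 - 3408) - 14022 = -6000 - 14022 = -20022)
(C(B(-6), d(-3)) - 188)*(w + 22584) = (9**2 - 188)*(-20022 + 22584) = (81 - 188)*2562 = -107*2562 = -274134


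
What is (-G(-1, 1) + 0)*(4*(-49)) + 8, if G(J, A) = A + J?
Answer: 8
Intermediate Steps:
(-G(-1, 1) + 0)*(4*(-49)) + 8 = (-(1 - 1) + 0)*(4*(-49)) + 8 = (-1*0 + 0)*(-196) + 8 = (0 + 0)*(-196) + 8 = 0*(-196) + 8 = 0 + 8 = 8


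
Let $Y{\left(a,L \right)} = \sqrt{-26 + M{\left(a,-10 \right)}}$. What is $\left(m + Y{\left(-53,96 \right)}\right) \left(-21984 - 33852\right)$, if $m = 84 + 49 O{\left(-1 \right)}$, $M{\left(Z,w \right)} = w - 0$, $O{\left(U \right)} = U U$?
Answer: $-7426188 - 335016 i \approx -7.4262 \cdot 10^{6} - 3.3502 \cdot 10^{5} i$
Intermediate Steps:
$O{\left(U \right)} = U^{2}$
$M{\left(Z,w \right)} = w$ ($M{\left(Z,w \right)} = w + 0 = w$)
$Y{\left(a,L \right)} = 6 i$ ($Y{\left(a,L \right)} = \sqrt{-26 - 10} = \sqrt{-36} = 6 i$)
$m = 133$ ($m = 84 + 49 \left(-1\right)^{2} = 84 + 49 \cdot 1 = 84 + 49 = 133$)
$\left(m + Y{\left(-53,96 \right)}\right) \left(-21984 - 33852\right) = \left(133 + 6 i\right) \left(-21984 - 33852\right) = \left(133 + 6 i\right) \left(-55836\right) = -7426188 - 335016 i$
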